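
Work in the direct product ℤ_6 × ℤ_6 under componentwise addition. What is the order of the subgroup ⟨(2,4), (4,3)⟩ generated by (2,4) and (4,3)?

18

|⟨(2,4)⟩| = 3 and |⟨(4,3)⟩| = 6, so |H| is a multiple of lcm(3, 6) = 6 and divides |G| = 36.
Closing under the operation: H = {(0,0), (0,1), (0,2), (0,3), (0,4), (0,5), (2,0), (2,1), (2,2), (2,3), (2,4), (2,5), (4,0), (4,1), (4,2), (4,3), (4,4), (4,5)}, so |H| = 18.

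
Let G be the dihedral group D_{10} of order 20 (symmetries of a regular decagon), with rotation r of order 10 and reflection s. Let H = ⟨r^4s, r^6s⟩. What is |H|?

|⟨r^4s⟩| = 2 and |⟨r^6s⟩| = 2, so |H| is a multiple of lcm(2, 2) = 2 and divides |G| = 20.
Closing under the operation: H = {e, r^2, r^4, r^6, r^8, s, r^2s, r^4s, r^6s, r^8s}, so |H| = 10.

10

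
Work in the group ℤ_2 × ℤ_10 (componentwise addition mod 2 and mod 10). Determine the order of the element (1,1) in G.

10

The order of (1,1) in Z_2 × Z_10 is lcm(ord(1) in Z_2, ord(1) in Z_10).
ord(1) = 2 and ord(1) = 10, so |⟨(1,1)⟩| = lcm(2, 10) = 10.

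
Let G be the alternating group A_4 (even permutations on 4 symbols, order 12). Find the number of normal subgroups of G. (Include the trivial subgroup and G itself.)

3

G has 10 subgroups. Checking conjugation-invariance by order — order 1: 1/1 normal; order 2: 0/3 normal; order 3: 0/4 normal; order 4: 1/1 normal; order 12: 1/1 normal.
Total normal subgroups: 3.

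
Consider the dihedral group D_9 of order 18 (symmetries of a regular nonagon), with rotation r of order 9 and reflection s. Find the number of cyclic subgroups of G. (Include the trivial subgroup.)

Each element a generates a cyclic subgroup ⟨a⟩; distinct elements may generate the same one (a cyclic group of order d has φ(d) generators).
Cyclic subgroups by order — order 1: 1; order 2: 9; order 3: 1; order 9: 1.
Total: 12.

12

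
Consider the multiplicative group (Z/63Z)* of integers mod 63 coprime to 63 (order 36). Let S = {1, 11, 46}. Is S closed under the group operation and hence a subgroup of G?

No

11 ∈ S but its inverse 23 ∉ S, so S is not a subgroup.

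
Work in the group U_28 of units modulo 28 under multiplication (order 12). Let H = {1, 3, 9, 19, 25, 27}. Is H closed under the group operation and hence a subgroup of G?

|H| = 6 divides |G| = 12, consistent with Lagrange.
H contains the identity, every element's inverse is in H, and H is closed under ·: it is a subgroup.
In fact H = ⟨3⟩.

Yes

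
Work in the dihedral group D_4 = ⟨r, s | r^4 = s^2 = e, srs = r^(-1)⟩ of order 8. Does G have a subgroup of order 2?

Yes

2 | 8. A subgroup of order 2 is {e, r^2}.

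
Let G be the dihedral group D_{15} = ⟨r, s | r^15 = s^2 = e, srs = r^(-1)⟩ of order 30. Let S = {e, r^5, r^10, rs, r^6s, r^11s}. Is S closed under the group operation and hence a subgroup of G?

|S| = 6 divides |G| = 30, consistent with Lagrange.
S contains the identity, every element's inverse is in S, and S is closed under ·: it is a subgroup.

Yes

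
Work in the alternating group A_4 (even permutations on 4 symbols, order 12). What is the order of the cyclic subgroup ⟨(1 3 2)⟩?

3

Computing powers of (1 3 2): the smallest k with ((1 3 2))^k = e is k = 3.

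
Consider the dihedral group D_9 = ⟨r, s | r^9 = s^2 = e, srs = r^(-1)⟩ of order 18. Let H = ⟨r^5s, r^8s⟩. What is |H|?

6

|⟨r^5s⟩| = 2 and |⟨r^8s⟩| = 2, so |H| is a multiple of lcm(2, 2) = 2 and divides |G| = 18.
Closing under the operation: H = {e, r^3, r^6, r^2s, r^5s, r^8s}, so |H| = 6.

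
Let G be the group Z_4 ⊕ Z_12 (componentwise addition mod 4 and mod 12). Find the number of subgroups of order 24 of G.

3

|G| = 48 and 24 | 48, so subgroups of order 24 are possible by Lagrange.
The subgroups of order 24 are: {(0,0), (0,1), (0,2), (0,3), (0,4), (0,5), (0,6), (0,7), (0,8), (0,9), (0,10), (0,11), (2,0), (2,1), (2,2), (2,3), (2,4), (2,5), (2,6), (2,7), (2,8), (2,9), (2,10), (2,11)}; {(0,0), (0,2), (0,4), (0,6), (0,8), (0,10), (1,0), (1,2), (1,4), (1,6), (1,8), (1,10), (2,0), (2,2), (2,4), (2,6), (2,8), (2,10), (3,0), (3,2), (3,4), (3,6), (3,8), (3,10)}; {(0,0), (0,2), (0,4), (0,6), (0,8), (0,10), (1,1), (1,3), (1,5), (1,7), (1,9), (1,11), (2,0), (2,2), (2,4), (2,6), (2,8), (2,10), (3,1), (3,3), (3,5), (3,7), (3,9), (3,11)}.
So G has 3 subgroups of order 24.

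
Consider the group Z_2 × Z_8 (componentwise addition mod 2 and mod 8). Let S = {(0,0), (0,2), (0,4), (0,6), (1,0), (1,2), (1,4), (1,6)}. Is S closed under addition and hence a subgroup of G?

Yes

|S| = 8 divides |G| = 16, consistent with Lagrange.
S contains the identity, every element's inverse is in S, and S is closed under +: it is a subgroup.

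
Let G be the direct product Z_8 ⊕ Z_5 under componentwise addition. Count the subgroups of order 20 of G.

|G| = 40 and 20 | 40, so subgroups of order 20 are possible by Lagrange.
The subgroups of order 20 are: {(0,0), (0,1), (0,2), (0,3), (0,4), (2,0), (2,1), (2,2), (2,3), (2,4), (4,0), (4,1), (4,2), (4,3), (4,4), (6,0), (6,1), (6,2), (6,3), (6,4)}.
So G has 1 subgroup of order 20.

1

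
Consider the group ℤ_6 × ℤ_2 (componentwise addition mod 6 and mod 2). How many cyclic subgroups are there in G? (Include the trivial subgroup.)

8

Group the elements of G by the cyclic subgroup they generate; each cyclic subgroup of order d accounts for φ(d) elements.
Cyclic subgroups by order — order 1: 1; order 2: 3; order 3: 1; order 6: 3.
Total: 8.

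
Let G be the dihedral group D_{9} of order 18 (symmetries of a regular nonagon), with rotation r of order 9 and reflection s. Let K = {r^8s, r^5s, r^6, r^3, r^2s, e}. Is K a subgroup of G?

Yes

|K| = 6 divides |G| = 18, consistent with Lagrange.
K contains the identity, every element's inverse is in K, and K is closed under ·: it is a subgroup.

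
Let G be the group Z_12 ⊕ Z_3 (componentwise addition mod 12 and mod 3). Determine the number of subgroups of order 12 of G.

4

|G| = 36 and 12 | 36, so subgroups of order 12 are possible by Lagrange.
The subgroups of order 12 are: {(0,0), (0,1), (0,2), (3,0), (3,1), (3,2), (6,0), (6,1), (6,2), (9,0), (9,1), (9,2)}; {(0,0), (1,0), (2,0), (3,0), (4,0), (5,0), (6,0), (7,0), (8,0), (9,0), (10,0), (11,0)}; {(0,0), (1,1), (2,2), (3,0), (4,1), (5,2), (6,0), (7,1), (8,2), (9,0), (10,1), (11,2)}; {(0,0), (1,2), (2,1), (3,0), (4,2), (5,1), (6,0), (7,2), (8,1), (9,0), (10,2), (11,1)}.
So G has 4 subgroups of order 12.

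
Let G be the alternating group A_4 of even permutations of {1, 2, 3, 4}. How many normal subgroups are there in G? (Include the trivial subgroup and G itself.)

G has 10 subgroups. Checking conjugation-invariance by order — order 1: 1/1 normal; order 2: 0/3 normal; order 3: 0/4 normal; order 4: 1/1 normal; order 12: 1/1 normal.
Total normal subgroups: 3.

3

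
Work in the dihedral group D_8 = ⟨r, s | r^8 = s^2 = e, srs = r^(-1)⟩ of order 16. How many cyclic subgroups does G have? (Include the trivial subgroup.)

Group the elements of G by the cyclic subgroup they generate; each cyclic subgroup of order d accounts for φ(d) elements.
Cyclic subgroups by order — order 1: 1; order 2: 9; order 4: 1; order 8: 1.
Total: 12.

12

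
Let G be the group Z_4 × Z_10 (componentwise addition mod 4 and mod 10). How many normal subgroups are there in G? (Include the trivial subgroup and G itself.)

16

G is abelian, so every subgroup is normal.
G has 16 subgroups in total, hence 16 normal subgroups.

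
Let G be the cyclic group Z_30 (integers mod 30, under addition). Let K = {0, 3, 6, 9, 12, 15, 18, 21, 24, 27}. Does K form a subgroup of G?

Yes

|K| = 10 divides |G| = 30, consistent with Lagrange.
K contains the identity, every element's inverse is in K, and K is closed under +: it is a subgroup.
In fact K = ⟨3⟩.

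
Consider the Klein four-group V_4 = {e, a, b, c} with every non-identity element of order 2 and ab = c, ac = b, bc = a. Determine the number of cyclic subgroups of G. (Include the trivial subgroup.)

4

A cyclic subgroup of order d is generated by each of its φ(d) elements of order d, so the cyclic subgroups of order d number (#elements of order d)/φ(d).
Cyclic subgroups by order — order 1: 1; order 2: 3.
Total: 4.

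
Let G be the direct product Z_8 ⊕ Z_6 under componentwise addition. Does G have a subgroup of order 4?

Yes

4 | 48. A subgroup of order 4 is {(0,0), (0,3), (4,0), (4,3)}.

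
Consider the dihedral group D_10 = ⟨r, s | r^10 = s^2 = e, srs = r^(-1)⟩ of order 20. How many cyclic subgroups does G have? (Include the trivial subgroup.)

Each element a generates a cyclic subgroup ⟨a⟩; distinct elements may generate the same one (a cyclic group of order d has φ(d) generators).
Cyclic subgroups by order — order 1: 1; order 2: 11; order 5: 1; order 10: 1.
Total: 14.

14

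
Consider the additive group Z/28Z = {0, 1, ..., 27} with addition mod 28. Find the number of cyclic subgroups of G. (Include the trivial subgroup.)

Each element a generates a cyclic subgroup ⟨a⟩; distinct elements may generate the same one (a cyclic group of order d has φ(d) generators).
Cyclic subgroups by order — order 1: 1; order 2: 1; order 4: 1; order 7: 1; order 14: 1; order 28: 1.
Total: 6.

6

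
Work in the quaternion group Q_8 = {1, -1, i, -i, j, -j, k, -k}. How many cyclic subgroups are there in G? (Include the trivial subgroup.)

Group the elements of G by the cyclic subgroup they generate; each cyclic subgroup of order d accounts for φ(d) elements.
Cyclic subgroups by order — order 1: 1; order 2: 1; order 4: 3.
Total: 5.

5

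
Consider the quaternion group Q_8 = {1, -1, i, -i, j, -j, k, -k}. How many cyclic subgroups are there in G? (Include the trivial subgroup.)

5

Each element a generates a cyclic subgroup ⟨a⟩; distinct elements may generate the same one (a cyclic group of order d has φ(d) generators).
Cyclic subgroups by order — order 1: 1; order 2: 1; order 4: 3.
Total: 5.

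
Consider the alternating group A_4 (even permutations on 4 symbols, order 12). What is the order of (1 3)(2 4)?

2

Computing powers of (1 3)(2 4): the smallest k with ((1 3)(2 4))^k = e is k = 2.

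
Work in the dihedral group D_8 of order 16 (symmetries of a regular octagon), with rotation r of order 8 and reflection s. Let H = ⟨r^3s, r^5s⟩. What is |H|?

8

|⟨r^3s⟩| = 2 and |⟨r^5s⟩| = 2, so |H| is a multiple of lcm(2, 2) = 2 and divides |G| = 16.
Closing under the operation: H = {e, r^2, r^4, r^6, rs, r^3s, r^5s, r^7s}, so |H| = 8.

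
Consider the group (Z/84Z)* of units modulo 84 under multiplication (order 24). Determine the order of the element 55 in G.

2

Compute successive powers of 55 mod 84: 55, 1; 55^2 ≡ 1 (mod 84).
So |⟨55⟩| = 2.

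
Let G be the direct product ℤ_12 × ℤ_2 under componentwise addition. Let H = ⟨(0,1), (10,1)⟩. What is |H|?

12

|⟨(0,1)⟩| = 2 and |⟨(10,1)⟩| = 6, so |H| is a multiple of lcm(2, 6) = 6 and divides |G| = 24.
Closing under the operation: H = {(0,0), (0,1), (2,0), (2,1), (4,0), (4,1), (6,0), (6,1), (8,0), (8,1), (10,0), (10,1)}, so |H| = 12.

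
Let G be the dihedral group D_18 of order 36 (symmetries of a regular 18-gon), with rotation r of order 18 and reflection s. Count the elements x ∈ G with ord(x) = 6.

The elements of order 6 are: r^3, r^15.
That's 2.

2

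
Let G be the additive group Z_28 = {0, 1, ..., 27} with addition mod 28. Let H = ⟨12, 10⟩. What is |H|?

14

|⟨12⟩| = 7 and |⟨10⟩| = 14, so |H| is a multiple of lcm(7, 14) = 14 and divides |G| = 28.
Closing under the operation: H = {0, 2, 4, 6, 8, 10, 12, 14, 16, 18, 20, 22, 24, 26}, so |H| = 14.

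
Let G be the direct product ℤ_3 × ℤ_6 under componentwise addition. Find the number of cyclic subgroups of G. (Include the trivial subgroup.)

Each element a generates a cyclic subgroup ⟨a⟩; distinct elements may generate the same one (a cyclic group of order d has φ(d) generators).
Cyclic subgroups by order — order 1: 1; order 2: 1; order 3: 4; order 6: 4.
Total: 10.

10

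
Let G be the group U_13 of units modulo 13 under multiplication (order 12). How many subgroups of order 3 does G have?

|G| = 12 and 3 | 12, so subgroups of order 3 are possible by Lagrange.
The subgroups of order 3 are: {1, 3, 9}.
So G has 1 subgroup of order 3.

1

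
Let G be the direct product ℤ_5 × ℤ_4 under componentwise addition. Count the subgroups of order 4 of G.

|G| = 20 and 4 | 20, so subgroups of order 4 are possible by Lagrange.
The subgroups of order 4 are: {(0,0), (0,1), (0,2), (0,3)}.
So G has 1 subgroup of order 4.

1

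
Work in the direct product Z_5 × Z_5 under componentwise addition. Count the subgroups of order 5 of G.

|G| = 25 and 5 | 25, so subgroups of order 5 are possible by Lagrange.
The subgroups of order 5 are: {(0,0), (0,1), (0,2), (0,3), (0,4)}; {(0,0), (1,0), (2,0), (3,0), (4,0)}; {(0,0), (1,1), (2,2), (3,3), (4,4)}; {(0,0), (1,2), (2,4), (3,1), (4,3)}; … (6 in all).
So G has 6 subgroups of order 5.

6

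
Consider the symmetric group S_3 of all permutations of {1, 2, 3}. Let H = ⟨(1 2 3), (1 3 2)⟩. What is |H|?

|⟨(1 2 3)⟩| = 3 and |⟨(1 3 2)⟩| = 3, so |H| is a multiple of lcm(3, 3) = 3 and divides |G| = 6.
Closing under the operation: H = {e, (1 2 3), (1 3 2)}, so |H| = 3.

3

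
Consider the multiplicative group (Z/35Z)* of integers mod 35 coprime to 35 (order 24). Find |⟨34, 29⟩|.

4

|⟨34⟩| = 2 and |⟨29⟩| = 2, so |H| is a multiple of lcm(2, 2) = 2 and divides |G| = 24.
Closing under the operation: H = {1, 6, 29, 34}, so |H| = 4.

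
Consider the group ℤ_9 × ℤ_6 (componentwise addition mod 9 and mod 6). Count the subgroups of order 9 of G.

4

|G| = 54 and 9 | 54, so subgroups of order 9 are possible by Lagrange.
The subgroups of order 9 are: {(0,0), (0,2), (0,4), (3,0), (3,2), (3,4), (6,0), (6,2), (6,4)}; {(0,0), (1,0), (2,0), (3,0), (4,0), (5,0), (6,0), (7,0), (8,0)}; {(0,0), (1,2), (2,4), (3,0), (4,2), (5,4), (6,0), (7,2), (8,4)}; {(0,0), (1,4), (2,2), (3,0), (4,4), (5,2), (6,0), (7,4), (8,2)}.
So G has 4 subgroups of order 9.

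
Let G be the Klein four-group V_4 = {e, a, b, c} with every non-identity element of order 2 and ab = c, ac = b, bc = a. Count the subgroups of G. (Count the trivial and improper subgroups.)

5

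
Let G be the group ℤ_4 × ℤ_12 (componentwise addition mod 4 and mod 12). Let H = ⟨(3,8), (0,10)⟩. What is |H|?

24

|⟨(3,8)⟩| = 12 and |⟨(0,10)⟩| = 6, so |H| is a multiple of lcm(12, 6) = 12 and divides |G| = 48.
Closing under the operation: H = {(0,0), (0,2), (0,4), (0,6), (0,8), (0,10), (1,0), (1,2), (1,4), (1,6), (1,8), (1,10), (2,0), (2,2), (2,4), (2,6), (2,8), (2,10), (3,0), (3,2), (3,4), (3,6), (3,8), (3,10)}, so |H| = 24.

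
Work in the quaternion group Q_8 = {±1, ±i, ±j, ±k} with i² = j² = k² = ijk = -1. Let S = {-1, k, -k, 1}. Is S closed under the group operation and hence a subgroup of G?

Yes

|S| = 4 divides |G| = 8, consistent with Lagrange.
S contains the identity, every element's inverse is in S, and S is closed under ·: it is a subgroup.
In fact S = ⟨-k⟩.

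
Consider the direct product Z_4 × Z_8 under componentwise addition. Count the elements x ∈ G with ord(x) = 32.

An element (a,b) has order lcm(ord(a), ord(b)); count pairs with lcm equal to 32.
Enumerating gives 0 such elements.

0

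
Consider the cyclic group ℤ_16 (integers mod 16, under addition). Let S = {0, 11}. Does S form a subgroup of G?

11 ∈ S but its inverse 5 ∉ S, so S is not a subgroup.

No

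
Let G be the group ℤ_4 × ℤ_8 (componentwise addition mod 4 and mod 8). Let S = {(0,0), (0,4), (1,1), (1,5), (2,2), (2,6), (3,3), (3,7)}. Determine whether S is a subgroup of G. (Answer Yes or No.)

Yes

|S| = 8 divides |G| = 32, consistent with Lagrange.
S contains the identity, every element's inverse is in S, and S is closed under +: it is a subgroup.
In fact S = ⟨(1,5)⟩.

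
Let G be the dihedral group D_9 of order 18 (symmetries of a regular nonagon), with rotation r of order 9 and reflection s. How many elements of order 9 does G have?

6

The elements of order 9 are: r, r^2, r^4, r^5, r^7, r^8.
That's 6.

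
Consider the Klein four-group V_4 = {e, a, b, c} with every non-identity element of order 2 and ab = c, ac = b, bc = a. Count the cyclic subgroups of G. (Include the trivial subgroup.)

4

Each element a generates a cyclic subgroup ⟨a⟩; distinct elements may generate the same one (a cyclic group of order d has φ(d) generators).
Cyclic subgroups by order — order 1: 1; order 2: 3.
Total: 4.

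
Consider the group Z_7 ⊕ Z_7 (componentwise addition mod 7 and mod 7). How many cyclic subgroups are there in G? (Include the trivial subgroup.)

9

Each element a generates a cyclic subgroup ⟨a⟩; distinct elements may generate the same one (a cyclic group of order d has φ(d) generators).
Cyclic subgroups by order — order 1: 1; order 7: 8.
Total: 9.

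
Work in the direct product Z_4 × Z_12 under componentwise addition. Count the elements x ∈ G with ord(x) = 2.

3

An element (a,b) has order lcm(ord(a), ord(b)); count pairs with lcm equal to 2.
Enumerating gives 3 such elements.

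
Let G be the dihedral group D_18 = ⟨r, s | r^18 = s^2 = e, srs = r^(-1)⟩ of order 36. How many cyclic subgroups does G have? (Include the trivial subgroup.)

24

Each element a generates a cyclic subgroup ⟨a⟩; distinct elements may generate the same one (a cyclic group of order d has φ(d) generators).
Cyclic subgroups by order — order 1: 1; order 2: 19; order 3: 1; order 6: 1; order 9: 1; order 18: 1.
Total: 24.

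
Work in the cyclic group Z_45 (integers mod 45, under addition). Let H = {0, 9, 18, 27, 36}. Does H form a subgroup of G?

Yes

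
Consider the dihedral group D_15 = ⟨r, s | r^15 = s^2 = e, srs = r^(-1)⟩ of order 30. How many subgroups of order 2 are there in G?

|G| = 30 and 2 | 30, so subgroups of order 2 are possible by Lagrange.
The subgroups of order 2 are: {e, r^10s}; {e, r^11s}; {e, r^12s}; {e, r^13s}; … (15 in all).
So G has 15 subgroups of order 2.

15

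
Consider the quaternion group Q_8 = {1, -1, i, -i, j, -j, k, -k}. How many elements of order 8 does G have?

No element of G has order 8 (even though 8 | 8).

0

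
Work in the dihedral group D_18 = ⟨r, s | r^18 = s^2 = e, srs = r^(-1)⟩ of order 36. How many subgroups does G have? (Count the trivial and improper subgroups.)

45

|G| = 36, so by Lagrange every subgroup order divides 36. Divisors: 1, 2, 3, 4, 6, 9, 12, 18, 36.
Subgroups by order — order 1: 1; order 2: 19; order 3: 1; order 4: 9; order 6: 7; order 9: 1; order 12: 3; order 18: 3; order 36: 1.
Total: 1 + 19 + 1 + 9 + 7 + 1 + 3 + 3 + 1 = 45.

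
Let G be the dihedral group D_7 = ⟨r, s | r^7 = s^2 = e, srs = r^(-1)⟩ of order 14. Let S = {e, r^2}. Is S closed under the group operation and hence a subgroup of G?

r^2 ∈ S but its inverse r^5 ∉ S, so S is not a subgroup.

No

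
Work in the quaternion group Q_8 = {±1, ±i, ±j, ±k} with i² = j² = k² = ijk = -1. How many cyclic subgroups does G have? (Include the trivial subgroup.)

Each element a generates a cyclic subgroup ⟨a⟩; distinct elements may generate the same one (a cyclic group of order d has φ(d) generators).
Cyclic subgroups by order — order 1: 1; order 2: 1; order 4: 3.
Total: 5.

5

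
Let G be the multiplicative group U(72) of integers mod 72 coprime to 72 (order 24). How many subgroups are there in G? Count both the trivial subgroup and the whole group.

|G| = 24, so by Lagrange every subgroup order divides 24. Divisors: 1, 2, 3, 4, 6, 8, 12, 24.
Subgroups by order — order 1: 1; order 2: 7; order 3: 1; order 4: 7; order 6: 7; order 8: 1; order 12: 7; order 24: 1.
Total: 1 + 7 + 1 + 7 + 7 + 1 + 7 + 1 = 32.

32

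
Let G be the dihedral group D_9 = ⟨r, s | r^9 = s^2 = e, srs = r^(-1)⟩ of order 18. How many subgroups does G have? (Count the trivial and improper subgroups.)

16

|G| = 18, so by Lagrange every subgroup order divides 18. Divisors: 1, 2, 3, 6, 9, 18.
Subgroups by order — order 1: 1; order 2: 9; order 3: 1; order 6: 3; order 9: 1; order 18: 1.
Total: 1 + 9 + 1 + 3 + 1 + 1 = 16.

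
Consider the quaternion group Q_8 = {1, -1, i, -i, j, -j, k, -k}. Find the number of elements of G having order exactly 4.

The elements of order 4 are: i, -i, j, -j, k, -k.
That's 6.

6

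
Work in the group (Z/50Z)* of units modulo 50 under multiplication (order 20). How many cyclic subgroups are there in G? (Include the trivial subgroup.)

6

A cyclic subgroup of order d is generated by each of its φ(d) elements of order d, so the cyclic subgroups of order d number (#elements of order d)/φ(d).
Cyclic subgroups by order — order 1: 1; order 2: 1; order 4: 1; order 5: 1; order 10: 1; order 20: 1.
Total: 6.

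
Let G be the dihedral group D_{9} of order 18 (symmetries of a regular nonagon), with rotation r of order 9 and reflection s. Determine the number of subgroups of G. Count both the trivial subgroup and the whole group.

|G| = 18, so by Lagrange every subgroup order divides 18. Divisors: 1, 2, 3, 6, 9, 18.
Subgroups by order — order 1: 1; order 2: 9; order 3: 1; order 6: 3; order 9: 1; order 18: 1.
Total: 1 + 9 + 1 + 3 + 1 + 1 = 16.

16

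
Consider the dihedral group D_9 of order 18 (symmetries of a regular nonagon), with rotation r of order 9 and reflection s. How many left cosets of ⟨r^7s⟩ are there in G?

9

|⟨r^7s⟩| = 2 and |G| = 18.
By Lagrange, [G : H] = |G|/|H| = 18/2 = 9.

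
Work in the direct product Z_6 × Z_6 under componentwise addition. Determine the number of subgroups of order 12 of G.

4

|G| = 36 and 12 | 36, so subgroups of order 12 are possible by Lagrange.
The subgroups of order 12 are: {(0,0), (0,1), (0,2), (0,3), (0,4), (0,5), (3,0), (3,1), (3,2), (3,3), (3,4), (3,5)}; {(0,0), (0,3), (1,0), (1,3), (2,0), (2,3), (3,0), (3,3), (4,0), (4,3), (5,0), (5,3)}; {(0,0), (0,3), (1,1), (1,4), (2,2), (2,5), (3,0), (3,3), (4,1), (4,4), (5,2), (5,5)}; {(0,0), (0,3), (1,2), (1,5), (2,1), (2,4), (3,0), (3,3), (4,2), (4,5), (5,1), (5,4)}.
So G has 4 subgroups of order 12.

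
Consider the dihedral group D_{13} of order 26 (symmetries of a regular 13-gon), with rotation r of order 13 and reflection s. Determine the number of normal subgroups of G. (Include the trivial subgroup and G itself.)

3

G has 16 subgroups. Checking conjugation-invariance by order — order 1: 1/1 normal; order 2: 0/13 normal; order 13: 1/1 normal; order 26: 1/1 normal.
Total normal subgroups: 3.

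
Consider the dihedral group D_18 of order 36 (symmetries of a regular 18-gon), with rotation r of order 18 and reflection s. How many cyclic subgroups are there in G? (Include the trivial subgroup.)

24

Each element a generates a cyclic subgroup ⟨a⟩; distinct elements may generate the same one (a cyclic group of order d has φ(d) generators).
Cyclic subgroups by order — order 1: 1; order 2: 19; order 3: 1; order 6: 1; order 9: 1; order 18: 1.
Total: 24.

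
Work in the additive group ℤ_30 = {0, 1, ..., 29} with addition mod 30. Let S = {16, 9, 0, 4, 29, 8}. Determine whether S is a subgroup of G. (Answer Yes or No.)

No

16 ∈ S but its inverse 14 ∉ S, so S is not a subgroup.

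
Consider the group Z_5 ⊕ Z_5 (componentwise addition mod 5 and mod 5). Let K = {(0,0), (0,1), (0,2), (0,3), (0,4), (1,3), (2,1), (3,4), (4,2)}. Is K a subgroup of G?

No

|K| = 9 does not divide |G| = 25, so by Lagrange K is not a subgroup.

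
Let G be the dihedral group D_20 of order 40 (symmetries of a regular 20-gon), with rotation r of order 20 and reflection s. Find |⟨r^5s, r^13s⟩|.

10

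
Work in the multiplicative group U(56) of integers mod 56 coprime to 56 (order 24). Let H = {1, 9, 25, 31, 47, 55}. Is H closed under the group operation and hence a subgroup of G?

Yes

|H| = 6 divides |G| = 24, consistent with Lagrange.
H contains the identity, every element's inverse is in H, and H is closed under ·: it is a subgroup.
In fact H = ⟨47⟩.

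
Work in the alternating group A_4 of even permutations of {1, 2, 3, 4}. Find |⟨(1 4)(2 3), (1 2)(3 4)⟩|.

4

|⟨(1 4)(2 3)⟩| = 2 and |⟨(1 2)(3 4)⟩| = 2, so |H| is a multiple of lcm(2, 2) = 2 and divides |G| = 12.
Closing under the operation: H = {e, (1 2)(3 4), (1 3)(2 4), (1 4)(2 3)}, so |H| = 4.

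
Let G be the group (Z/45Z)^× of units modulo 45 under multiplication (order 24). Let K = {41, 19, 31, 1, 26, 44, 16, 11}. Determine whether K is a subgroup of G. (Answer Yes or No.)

No

Closure fails: 41 · 44 = 4 ∉ K. So K is not a subgroup.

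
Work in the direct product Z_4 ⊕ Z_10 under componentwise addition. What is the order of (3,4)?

The order of (3,4) in Z_4 × Z_10 is lcm(ord(3) in Z_4, ord(4) in Z_10).
ord(3) = 4 and ord(4) = 5, so |⟨(3,4)⟩| = lcm(4, 5) = 20.

20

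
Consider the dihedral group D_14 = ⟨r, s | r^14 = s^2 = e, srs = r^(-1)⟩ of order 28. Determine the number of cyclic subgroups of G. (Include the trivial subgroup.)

Each element a generates a cyclic subgroup ⟨a⟩; distinct elements may generate the same one (a cyclic group of order d has φ(d) generators).
Cyclic subgroups by order — order 1: 1; order 2: 15; order 7: 1; order 14: 1.
Total: 18.

18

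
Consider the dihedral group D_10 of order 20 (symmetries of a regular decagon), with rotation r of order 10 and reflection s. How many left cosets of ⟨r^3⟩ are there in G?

2

|⟨r^3⟩| = 10 and |G| = 20.
By Lagrange, [G : H] = |G|/|H| = 20/10 = 2.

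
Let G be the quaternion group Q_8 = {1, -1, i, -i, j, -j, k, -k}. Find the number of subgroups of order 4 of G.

|G| = 8 and 4 | 8, so subgroups of order 4 are possible by Lagrange.
The subgroups of order 4 are: {1, -1, i, -i}; {1, -1, j, -j}; {1, -1, k, -k}.
So G has 3 subgroups of order 4.

3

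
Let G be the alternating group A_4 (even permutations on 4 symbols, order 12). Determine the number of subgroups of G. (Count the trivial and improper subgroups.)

10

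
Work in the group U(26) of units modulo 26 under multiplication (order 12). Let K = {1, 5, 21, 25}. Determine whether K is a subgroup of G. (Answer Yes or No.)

Yes

|K| = 4 divides |G| = 12, consistent with Lagrange.
K contains the identity, every element's inverse is in K, and K is closed under ·: it is a subgroup.
In fact K = ⟨21⟩.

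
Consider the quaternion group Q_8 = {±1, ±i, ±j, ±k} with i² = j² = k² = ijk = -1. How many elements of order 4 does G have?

6

The elements of order 4 are: i, -i, j, -j, k, -k.
That's 6.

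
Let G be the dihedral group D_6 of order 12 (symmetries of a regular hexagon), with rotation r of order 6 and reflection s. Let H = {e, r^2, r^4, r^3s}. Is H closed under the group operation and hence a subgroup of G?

Closure fails: r^4 · r^3s = rs ∉ H. So H is not a subgroup.

No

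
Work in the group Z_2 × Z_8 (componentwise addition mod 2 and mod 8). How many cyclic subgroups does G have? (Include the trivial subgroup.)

8

Group the elements of G by the cyclic subgroup they generate; each cyclic subgroup of order d accounts for φ(d) elements.
Cyclic subgroups by order — order 1: 1; order 2: 3; order 4: 2; order 8: 2.
Total: 8.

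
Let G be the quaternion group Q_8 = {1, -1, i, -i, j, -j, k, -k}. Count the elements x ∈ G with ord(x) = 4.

6

The elements of order 4 are: i, -i, j, -j, k, -k.
That's 6.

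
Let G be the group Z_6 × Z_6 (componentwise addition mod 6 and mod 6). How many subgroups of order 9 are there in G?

|G| = 36 and 9 | 36, so subgroups of order 9 are possible by Lagrange.
The subgroups of order 9 are: {(0,0), (0,2), (0,4), (2,0), (2,2), (2,4), (4,0), (4,2), (4,4)}.
So G has 1 subgroup of order 9.

1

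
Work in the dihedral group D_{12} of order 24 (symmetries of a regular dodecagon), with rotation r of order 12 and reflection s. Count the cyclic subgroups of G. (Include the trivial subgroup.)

18

Group the elements of G by the cyclic subgroup they generate; each cyclic subgroup of order d accounts for φ(d) elements.
Cyclic subgroups by order — order 1: 1; order 2: 13; order 3: 1; order 4: 1; order 6: 1; order 12: 1.
Total: 18.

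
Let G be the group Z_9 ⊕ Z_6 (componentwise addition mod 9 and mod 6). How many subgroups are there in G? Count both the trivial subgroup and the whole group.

20

|G| = 54, so by Lagrange every subgroup order divides 54. Divisors: 1, 2, 3, 6, 9, 18, 27, 54.
Subgroups by order — order 1: 1; order 2: 1; order 3: 4; order 6: 4; order 9: 4; order 18: 4; order 27: 1; order 54: 1.
Total: 1 + 1 + 4 + 4 + 4 + 4 + 1 + 1 = 20.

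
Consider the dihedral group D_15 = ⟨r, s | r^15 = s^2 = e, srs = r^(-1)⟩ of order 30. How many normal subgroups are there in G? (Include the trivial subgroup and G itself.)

5

G has 28 subgroups. Checking conjugation-invariance by order — order 1: 1/1 normal; order 2: 0/15 normal; order 3: 1/1 normal; order 5: 1/1 normal; order 6: 0/5 normal; order 10: 0/3 normal; order 15: 1/1 normal; order 30: 1/1 normal.
Total normal subgroups: 5.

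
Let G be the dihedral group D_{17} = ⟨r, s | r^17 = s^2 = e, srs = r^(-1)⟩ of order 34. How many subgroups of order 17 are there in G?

|G| = 34 and 17 | 34, so subgroups of order 17 are possible by Lagrange.
The subgroups of order 17 are: {e, r, r^2, r^3, r^4, r^5, r^6, r^7, r^8, r^9, r^10, r^11, r^12, r^13, r^14, r^15, r^16}.
So G has 1 subgroup of order 17.

1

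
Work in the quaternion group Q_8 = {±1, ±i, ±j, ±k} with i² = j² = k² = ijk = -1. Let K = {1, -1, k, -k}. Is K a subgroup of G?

Yes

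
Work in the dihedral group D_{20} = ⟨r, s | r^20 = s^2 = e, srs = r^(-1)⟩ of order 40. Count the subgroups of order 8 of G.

5

|G| = 40 and 8 | 40, so subgroups of order 8 are possible by Lagrange.
The subgroups of order 8 are: {e, r^5, r^10, r^15, s, r^5s, r^10s, r^15s}; {e, r^5, r^10, r^15, rs, r^6s, r^11s, r^16s}; {e, r^5, r^10, r^15, r^2s, r^7s, r^12s, r^17s}; {e, r^5, r^10, r^15, r^3s, r^8s, r^13s, r^18s}; … (5 in all).
So G has 5 subgroups of order 8.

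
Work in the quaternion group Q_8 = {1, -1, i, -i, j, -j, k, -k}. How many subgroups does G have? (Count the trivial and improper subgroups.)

6

|G| = 8, so by Lagrange every subgroup order divides 8. Divisors: 1, 2, 4, 8.
Subgroups by order — order 1: 1; order 2: 1; order 4: 3; order 8: 1.
Total: 1 + 1 + 3 + 1 = 6.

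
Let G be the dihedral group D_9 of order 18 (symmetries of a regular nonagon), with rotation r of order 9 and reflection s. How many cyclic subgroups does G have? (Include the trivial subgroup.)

12

Group the elements of G by the cyclic subgroup they generate; each cyclic subgroup of order d accounts for φ(d) elements.
Cyclic subgroups by order — order 1: 1; order 2: 9; order 3: 1; order 9: 1.
Total: 12.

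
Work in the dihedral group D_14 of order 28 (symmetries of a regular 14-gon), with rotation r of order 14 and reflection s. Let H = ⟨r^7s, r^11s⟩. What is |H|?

14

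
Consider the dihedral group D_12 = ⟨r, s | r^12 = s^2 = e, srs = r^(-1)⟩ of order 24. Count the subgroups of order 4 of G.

7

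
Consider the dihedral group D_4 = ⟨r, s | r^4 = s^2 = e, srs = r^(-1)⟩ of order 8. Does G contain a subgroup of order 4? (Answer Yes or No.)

4 | 8. A subgroup of order 4 is {e, r, r^2, r^3}.

Yes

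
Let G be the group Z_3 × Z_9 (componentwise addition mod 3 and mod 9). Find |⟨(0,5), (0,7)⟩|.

9

|⟨(0,5)⟩| = 9 and |⟨(0,7)⟩| = 9, so |H| is a multiple of lcm(9, 9) = 9 and divides |G| = 27.
Closing under the operation: H = {(0,0), (0,1), (0,2), (0,3), (0,4), (0,5), (0,6), (0,7), (0,8)}, so |H| = 9.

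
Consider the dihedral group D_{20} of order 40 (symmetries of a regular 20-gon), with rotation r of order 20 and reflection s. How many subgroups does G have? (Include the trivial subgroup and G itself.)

|G| = 40, so by Lagrange every subgroup order divides 40. Divisors: 1, 2, 4, 5, 8, 10, 20, 40.
Subgroups by order — order 1: 1; order 2: 21; order 4: 11; order 5: 1; order 8: 5; order 10: 5; order 20: 3; order 40: 1.
Total: 1 + 21 + 11 + 1 + 5 + 5 + 3 + 1 = 48.

48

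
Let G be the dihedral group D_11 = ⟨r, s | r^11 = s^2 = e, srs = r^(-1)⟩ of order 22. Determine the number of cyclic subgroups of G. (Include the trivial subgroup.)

13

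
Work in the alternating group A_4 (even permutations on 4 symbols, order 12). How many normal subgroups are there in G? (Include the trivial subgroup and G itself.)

G has 10 subgroups. Checking conjugation-invariance by order — order 1: 1/1 normal; order 2: 0/3 normal; order 3: 0/4 normal; order 4: 1/1 normal; order 12: 1/1 normal.
Total normal subgroups: 3.

3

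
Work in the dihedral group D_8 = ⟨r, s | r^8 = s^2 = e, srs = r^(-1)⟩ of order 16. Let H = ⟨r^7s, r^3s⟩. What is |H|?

|⟨r^7s⟩| = 2 and |⟨r^3s⟩| = 2, so |H| is a multiple of lcm(2, 2) = 2 and divides |G| = 16.
Closing under the operation: H = {e, r^4, r^3s, r^7s}, so |H| = 4.

4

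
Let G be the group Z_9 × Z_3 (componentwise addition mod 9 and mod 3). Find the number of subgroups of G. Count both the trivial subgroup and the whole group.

10

|G| = 27, so by Lagrange every subgroup order divides 27. Divisors: 1, 3, 9, 27.
Subgroups by order — order 1: 1; order 3: 4; order 9: 4; order 27: 1.
Total: 1 + 4 + 4 + 1 = 10.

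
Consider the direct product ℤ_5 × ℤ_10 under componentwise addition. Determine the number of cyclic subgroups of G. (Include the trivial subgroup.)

A cyclic subgroup of order d is generated by each of its φ(d) elements of order d, so the cyclic subgroups of order d number (#elements of order d)/φ(d).
Cyclic subgroups by order — order 1: 1; order 2: 1; order 5: 6; order 10: 6.
Total: 14.

14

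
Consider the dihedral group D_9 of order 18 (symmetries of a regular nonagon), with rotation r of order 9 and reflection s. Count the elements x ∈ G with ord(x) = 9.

The elements of order 9 are: r, r^2, r^4, r^5, r^7, r^8.
That's 6.

6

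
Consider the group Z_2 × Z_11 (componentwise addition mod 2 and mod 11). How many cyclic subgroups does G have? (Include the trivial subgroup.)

4

Group the elements of G by the cyclic subgroup they generate; each cyclic subgroup of order d accounts for φ(d) elements.
Cyclic subgroups by order — order 1: 1; order 2: 1; order 11: 1; order 22: 1.
Total: 4.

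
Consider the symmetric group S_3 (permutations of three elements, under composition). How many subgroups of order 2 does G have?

|G| = 6 and 2 | 6, so subgroups of order 2 are possible by Lagrange.
The subgroups of order 2 are: {e, (1 2)}; {e, (1 3)}; {e, (2 3)}.
So G has 3 subgroups of order 2.

3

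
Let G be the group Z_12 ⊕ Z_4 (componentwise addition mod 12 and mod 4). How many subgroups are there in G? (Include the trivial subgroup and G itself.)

|G| = 48, so by Lagrange every subgroup order divides 48. Divisors: 1, 2, 3, 4, 6, 8, 12, 16, 24, 48.
Subgroups by order — order 1: 1; order 2: 3; order 3: 1; order 4: 7; order 6: 3; order 8: 3; order 12: 7; order 16: 1; order 24: 3; order 48: 1.
Total: 1 + 3 + 1 + 7 + 3 + 3 + 7 + 1 + 3 + 1 = 30.

30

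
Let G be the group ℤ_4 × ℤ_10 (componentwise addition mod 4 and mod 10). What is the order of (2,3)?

10

The order of (2,3) in Z_4 × Z_10 is lcm(ord(2) in Z_4, ord(3) in Z_10).
ord(2) = 2 and ord(3) = 10, so |⟨(2,3)⟩| = lcm(2, 10) = 10.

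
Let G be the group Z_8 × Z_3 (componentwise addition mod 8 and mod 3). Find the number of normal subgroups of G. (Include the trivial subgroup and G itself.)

G is abelian, so every subgroup is normal.
G has 8 subgroups in total, hence 8 normal subgroups.

8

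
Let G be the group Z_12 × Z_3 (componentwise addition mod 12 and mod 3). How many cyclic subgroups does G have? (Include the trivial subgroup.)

15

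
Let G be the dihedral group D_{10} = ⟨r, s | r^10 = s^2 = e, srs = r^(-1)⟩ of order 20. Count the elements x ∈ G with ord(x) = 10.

4

The elements of order 10 are: r, r^3, r^7, r^9.
That's 4.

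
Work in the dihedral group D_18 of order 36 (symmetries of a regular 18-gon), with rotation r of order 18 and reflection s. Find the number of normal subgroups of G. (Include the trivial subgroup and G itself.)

9

G has 45 subgroups. Checking conjugation-invariance by order — order 1: 1/1 normal; order 2: 1/19 normal; order 3: 1/1 normal; order 4: 0/9 normal; order 6: 1/7 normal; order 9: 1/1 normal; order 12: 0/3 normal; order 18: 3/3 normal; order 36: 1/1 normal.
Total normal subgroups: 9.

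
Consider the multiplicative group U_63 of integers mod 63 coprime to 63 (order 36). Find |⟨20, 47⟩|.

18

|⟨20⟩| = 6 and |⟨47⟩| = 6, so |H| is a multiple of lcm(6, 6) = 6 and divides |G| = 36.
Closing under the operation: H = {1, 4, 5, 16, 17, 20, 22, 25, 26, 37, 38, 41, 43, 46, 47, 58, 59, 62}, so |H| = 18.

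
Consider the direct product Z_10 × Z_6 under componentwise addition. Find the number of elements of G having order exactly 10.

12

An element (a,b) has order lcm(ord(a), ord(b)); count pairs with lcm equal to 10.
Enumerating gives 12 such elements.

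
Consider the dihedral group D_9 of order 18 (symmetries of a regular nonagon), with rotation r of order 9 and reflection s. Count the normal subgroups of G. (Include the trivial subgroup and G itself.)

4

G has 16 subgroups. Checking conjugation-invariance by order — order 1: 1/1 normal; order 2: 0/9 normal; order 3: 1/1 normal; order 6: 0/3 normal; order 9: 1/1 normal; order 18: 1/1 normal.
Total normal subgroups: 4.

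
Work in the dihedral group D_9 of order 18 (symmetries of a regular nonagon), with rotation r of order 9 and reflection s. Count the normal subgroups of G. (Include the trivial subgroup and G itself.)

G has 16 subgroups. Checking conjugation-invariance by order — order 1: 1/1 normal; order 2: 0/9 normal; order 3: 1/1 normal; order 6: 0/3 normal; order 9: 1/1 normal; order 18: 1/1 normal.
Total normal subgroups: 4.

4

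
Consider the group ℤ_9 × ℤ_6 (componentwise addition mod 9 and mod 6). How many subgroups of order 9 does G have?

4

|G| = 54 and 9 | 54, so subgroups of order 9 are possible by Lagrange.
The subgroups of order 9 are: {(0,0), (0,2), (0,4), (3,0), (3,2), (3,4), (6,0), (6,2), (6,4)}; {(0,0), (1,0), (2,0), (3,0), (4,0), (5,0), (6,0), (7,0), (8,0)}; {(0,0), (1,2), (2,4), (3,0), (4,2), (5,4), (6,0), (7,2), (8,4)}; {(0,0), (1,4), (2,2), (3,0), (4,4), (5,2), (6,0), (7,4), (8,2)}.
So G has 4 subgroups of order 9.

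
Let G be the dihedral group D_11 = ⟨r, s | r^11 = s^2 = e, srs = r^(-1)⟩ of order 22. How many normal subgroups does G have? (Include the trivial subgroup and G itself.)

3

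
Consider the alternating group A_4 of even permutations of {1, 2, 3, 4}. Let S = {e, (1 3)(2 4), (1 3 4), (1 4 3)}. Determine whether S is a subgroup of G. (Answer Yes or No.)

No

Closure fails: (1 4 3) ∘ (1 3)(2 4) = (2 3 4) ∉ S. So S is not a subgroup.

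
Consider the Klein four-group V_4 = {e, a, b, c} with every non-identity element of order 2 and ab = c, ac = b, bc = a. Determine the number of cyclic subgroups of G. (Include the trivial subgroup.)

4

Group the elements of G by the cyclic subgroup they generate; each cyclic subgroup of order d accounts for φ(d) elements.
Cyclic subgroups by order — order 1: 1; order 2: 3.
Total: 4.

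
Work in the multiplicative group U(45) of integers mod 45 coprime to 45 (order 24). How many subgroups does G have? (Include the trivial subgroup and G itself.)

16

|G| = 24, so by Lagrange every subgroup order divides 24. Divisors: 1, 2, 3, 4, 6, 8, 12, 24.
Subgroups by order — order 1: 1; order 2: 3; order 3: 1; order 4: 3; order 6: 3; order 8: 1; order 12: 3; order 24: 1.
Total: 1 + 3 + 1 + 3 + 3 + 1 + 3 + 1 = 16.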